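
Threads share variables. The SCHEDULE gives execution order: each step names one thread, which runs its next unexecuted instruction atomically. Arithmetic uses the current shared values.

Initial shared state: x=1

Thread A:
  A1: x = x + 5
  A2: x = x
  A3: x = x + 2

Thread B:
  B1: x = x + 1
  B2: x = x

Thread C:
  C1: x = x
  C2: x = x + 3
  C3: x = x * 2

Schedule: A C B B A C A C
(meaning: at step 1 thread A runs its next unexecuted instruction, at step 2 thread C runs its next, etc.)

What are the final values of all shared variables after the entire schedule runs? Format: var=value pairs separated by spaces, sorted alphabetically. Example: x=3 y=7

Answer: x=24

Derivation:
Step 1: thread A executes A1 (x = x + 5). Shared: x=6. PCs: A@1 B@0 C@0
Step 2: thread C executes C1 (x = x). Shared: x=6. PCs: A@1 B@0 C@1
Step 3: thread B executes B1 (x = x + 1). Shared: x=7. PCs: A@1 B@1 C@1
Step 4: thread B executes B2 (x = x). Shared: x=7. PCs: A@1 B@2 C@1
Step 5: thread A executes A2 (x = x). Shared: x=7. PCs: A@2 B@2 C@1
Step 6: thread C executes C2 (x = x + 3). Shared: x=10. PCs: A@2 B@2 C@2
Step 7: thread A executes A3 (x = x + 2). Shared: x=12. PCs: A@3 B@2 C@2
Step 8: thread C executes C3 (x = x * 2). Shared: x=24. PCs: A@3 B@2 C@3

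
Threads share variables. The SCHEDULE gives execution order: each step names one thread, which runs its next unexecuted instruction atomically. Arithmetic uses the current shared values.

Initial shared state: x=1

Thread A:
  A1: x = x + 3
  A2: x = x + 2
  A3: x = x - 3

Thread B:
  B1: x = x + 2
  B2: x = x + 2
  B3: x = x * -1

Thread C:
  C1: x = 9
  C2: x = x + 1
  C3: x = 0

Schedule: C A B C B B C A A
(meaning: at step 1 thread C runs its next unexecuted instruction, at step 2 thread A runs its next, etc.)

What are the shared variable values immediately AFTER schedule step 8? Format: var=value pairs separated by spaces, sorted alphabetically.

Answer: x=2

Derivation:
Step 1: thread C executes C1 (x = 9). Shared: x=9. PCs: A@0 B@0 C@1
Step 2: thread A executes A1 (x = x + 3). Shared: x=12. PCs: A@1 B@0 C@1
Step 3: thread B executes B1 (x = x + 2). Shared: x=14. PCs: A@1 B@1 C@1
Step 4: thread C executes C2 (x = x + 1). Shared: x=15. PCs: A@1 B@1 C@2
Step 5: thread B executes B2 (x = x + 2). Shared: x=17. PCs: A@1 B@2 C@2
Step 6: thread B executes B3 (x = x * -1). Shared: x=-17. PCs: A@1 B@3 C@2
Step 7: thread C executes C3 (x = 0). Shared: x=0. PCs: A@1 B@3 C@3
Step 8: thread A executes A2 (x = x + 2). Shared: x=2. PCs: A@2 B@3 C@3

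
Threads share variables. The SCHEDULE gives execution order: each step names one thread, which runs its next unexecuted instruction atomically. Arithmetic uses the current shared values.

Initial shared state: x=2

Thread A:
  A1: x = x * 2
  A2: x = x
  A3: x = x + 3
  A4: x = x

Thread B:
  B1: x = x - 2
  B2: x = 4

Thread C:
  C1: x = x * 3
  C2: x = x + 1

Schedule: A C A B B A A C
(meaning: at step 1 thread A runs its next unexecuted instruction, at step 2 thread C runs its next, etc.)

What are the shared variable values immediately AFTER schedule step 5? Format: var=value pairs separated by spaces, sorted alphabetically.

Step 1: thread A executes A1 (x = x * 2). Shared: x=4. PCs: A@1 B@0 C@0
Step 2: thread C executes C1 (x = x * 3). Shared: x=12. PCs: A@1 B@0 C@1
Step 3: thread A executes A2 (x = x). Shared: x=12. PCs: A@2 B@0 C@1
Step 4: thread B executes B1 (x = x - 2). Shared: x=10. PCs: A@2 B@1 C@1
Step 5: thread B executes B2 (x = 4). Shared: x=4. PCs: A@2 B@2 C@1

Answer: x=4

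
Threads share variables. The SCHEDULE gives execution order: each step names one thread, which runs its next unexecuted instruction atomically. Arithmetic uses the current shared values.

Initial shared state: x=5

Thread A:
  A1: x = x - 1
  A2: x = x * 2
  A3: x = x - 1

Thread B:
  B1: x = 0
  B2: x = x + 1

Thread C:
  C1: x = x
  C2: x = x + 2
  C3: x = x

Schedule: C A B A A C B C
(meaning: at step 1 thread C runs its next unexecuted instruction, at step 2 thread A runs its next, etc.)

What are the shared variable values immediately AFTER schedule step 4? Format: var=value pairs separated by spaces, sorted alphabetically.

Answer: x=0

Derivation:
Step 1: thread C executes C1 (x = x). Shared: x=5. PCs: A@0 B@0 C@1
Step 2: thread A executes A1 (x = x - 1). Shared: x=4. PCs: A@1 B@0 C@1
Step 3: thread B executes B1 (x = 0). Shared: x=0. PCs: A@1 B@1 C@1
Step 4: thread A executes A2 (x = x * 2). Shared: x=0. PCs: A@2 B@1 C@1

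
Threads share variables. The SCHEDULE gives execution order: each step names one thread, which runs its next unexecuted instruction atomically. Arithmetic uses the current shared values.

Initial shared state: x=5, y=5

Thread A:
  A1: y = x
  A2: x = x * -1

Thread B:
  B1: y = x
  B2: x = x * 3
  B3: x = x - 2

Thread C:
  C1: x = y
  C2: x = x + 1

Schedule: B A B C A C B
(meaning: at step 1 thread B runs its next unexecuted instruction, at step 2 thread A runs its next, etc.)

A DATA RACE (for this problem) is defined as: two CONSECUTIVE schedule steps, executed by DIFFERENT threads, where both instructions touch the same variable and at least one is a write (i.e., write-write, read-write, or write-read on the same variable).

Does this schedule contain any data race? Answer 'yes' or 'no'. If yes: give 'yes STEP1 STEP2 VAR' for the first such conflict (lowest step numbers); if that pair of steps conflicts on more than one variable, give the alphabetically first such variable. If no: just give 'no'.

Steps 1,2: B(y = x) vs A(y = x). RACE on y (W-W).
Steps 2,3: A(y = x) vs B(x = x * 3). RACE on x (R-W).
Steps 3,4: B(x = x * 3) vs C(x = y). RACE on x (W-W).
Steps 4,5: C(x = y) vs A(x = x * -1). RACE on x (W-W).
Steps 5,6: A(x = x * -1) vs C(x = x + 1). RACE on x (W-W).
Steps 6,7: C(x = x + 1) vs B(x = x - 2). RACE on x (W-W).
First conflict at steps 1,2.

Answer: yes 1 2 y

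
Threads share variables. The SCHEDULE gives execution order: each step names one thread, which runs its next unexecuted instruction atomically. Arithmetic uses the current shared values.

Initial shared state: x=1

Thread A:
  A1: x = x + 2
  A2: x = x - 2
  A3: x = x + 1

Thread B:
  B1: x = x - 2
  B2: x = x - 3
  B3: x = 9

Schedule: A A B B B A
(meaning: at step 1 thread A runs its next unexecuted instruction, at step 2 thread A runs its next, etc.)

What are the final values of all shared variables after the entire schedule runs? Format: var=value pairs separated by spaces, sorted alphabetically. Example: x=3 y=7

Step 1: thread A executes A1 (x = x + 2). Shared: x=3. PCs: A@1 B@0
Step 2: thread A executes A2 (x = x - 2). Shared: x=1. PCs: A@2 B@0
Step 3: thread B executes B1 (x = x - 2). Shared: x=-1. PCs: A@2 B@1
Step 4: thread B executes B2 (x = x - 3). Shared: x=-4. PCs: A@2 B@2
Step 5: thread B executes B3 (x = 9). Shared: x=9. PCs: A@2 B@3
Step 6: thread A executes A3 (x = x + 1). Shared: x=10. PCs: A@3 B@3

Answer: x=10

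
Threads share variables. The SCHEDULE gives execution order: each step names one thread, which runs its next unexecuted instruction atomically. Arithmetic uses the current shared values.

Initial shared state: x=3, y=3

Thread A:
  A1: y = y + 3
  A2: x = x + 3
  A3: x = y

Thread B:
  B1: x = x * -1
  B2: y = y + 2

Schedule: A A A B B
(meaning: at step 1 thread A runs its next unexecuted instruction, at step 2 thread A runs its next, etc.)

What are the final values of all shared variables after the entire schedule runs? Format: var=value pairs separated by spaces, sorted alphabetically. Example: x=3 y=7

Answer: x=-6 y=8

Derivation:
Step 1: thread A executes A1 (y = y + 3). Shared: x=3 y=6. PCs: A@1 B@0
Step 2: thread A executes A2 (x = x + 3). Shared: x=6 y=6. PCs: A@2 B@0
Step 3: thread A executes A3 (x = y). Shared: x=6 y=6. PCs: A@3 B@0
Step 4: thread B executes B1 (x = x * -1). Shared: x=-6 y=6. PCs: A@3 B@1
Step 5: thread B executes B2 (y = y + 2). Shared: x=-6 y=8. PCs: A@3 B@2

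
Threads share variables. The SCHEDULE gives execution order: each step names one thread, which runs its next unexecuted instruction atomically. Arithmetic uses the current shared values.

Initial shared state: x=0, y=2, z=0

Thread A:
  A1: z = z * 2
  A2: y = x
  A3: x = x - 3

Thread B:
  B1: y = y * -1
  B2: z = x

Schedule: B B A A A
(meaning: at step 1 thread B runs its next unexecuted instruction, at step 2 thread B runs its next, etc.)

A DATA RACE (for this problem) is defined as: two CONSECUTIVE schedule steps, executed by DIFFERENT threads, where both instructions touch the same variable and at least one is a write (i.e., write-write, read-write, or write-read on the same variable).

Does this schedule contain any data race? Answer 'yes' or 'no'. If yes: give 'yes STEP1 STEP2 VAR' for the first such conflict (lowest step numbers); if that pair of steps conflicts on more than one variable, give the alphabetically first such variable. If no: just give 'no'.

Steps 1,2: same thread (B). No race.
Steps 2,3: B(z = x) vs A(z = z * 2). RACE on z (W-W).
Steps 3,4: same thread (A). No race.
Steps 4,5: same thread (A). No race.
First conflict at steps 2,3.

Answer: yes 2 3 z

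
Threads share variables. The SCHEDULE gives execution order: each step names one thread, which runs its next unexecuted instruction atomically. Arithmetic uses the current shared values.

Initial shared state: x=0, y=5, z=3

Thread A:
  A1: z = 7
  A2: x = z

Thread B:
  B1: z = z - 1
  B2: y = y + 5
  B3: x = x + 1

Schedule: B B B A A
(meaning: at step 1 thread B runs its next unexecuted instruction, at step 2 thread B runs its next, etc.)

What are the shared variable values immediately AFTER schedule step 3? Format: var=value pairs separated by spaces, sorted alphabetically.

Step 1: thread B executes B1 (z = z - 1). Shared: x=0 y=5 z=2. PCs: A@0 B@1
Step 2: thread B executes B2 (y = y + 5). Shared: x=0 y=10 z=2. PCs: A@0 B@2
Step 3: thread B executes B3 (x = x + 1). Shared: x=1 y=10 z=2. PCs: A@0 B@3

Answer: x=1 y=10 z=2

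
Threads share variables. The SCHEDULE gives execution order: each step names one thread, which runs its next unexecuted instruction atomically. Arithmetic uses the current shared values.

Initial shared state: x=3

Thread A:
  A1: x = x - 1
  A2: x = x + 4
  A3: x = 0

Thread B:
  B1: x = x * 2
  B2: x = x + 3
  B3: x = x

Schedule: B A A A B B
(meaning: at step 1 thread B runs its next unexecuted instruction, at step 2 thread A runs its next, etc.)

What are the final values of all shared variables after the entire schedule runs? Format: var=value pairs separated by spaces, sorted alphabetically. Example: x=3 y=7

Answer: x=3

Derivation:
Step 1: thread B executes B1 (x = x * 2). Shared: x=6. PCs: A@0 B@1
Step 2: thread A executes A1 (x = x - 1). Shared: x=5. PCs: A@1 B@1
Step 3: thread A executes A2 (x = x + 4). Shared: x=9. PCs: A@2 B@1
Step 4: thread A executes A3 (x = 0). Shared: x=0. PCs: A@3 B@1
Step 5: thread B executes B2 (x = x + 3). Shared: x=3. PCs: A@3 B@2
Step 6: thread B executes B3 (x = x). Shared: x=3. PCs: A@3 B@3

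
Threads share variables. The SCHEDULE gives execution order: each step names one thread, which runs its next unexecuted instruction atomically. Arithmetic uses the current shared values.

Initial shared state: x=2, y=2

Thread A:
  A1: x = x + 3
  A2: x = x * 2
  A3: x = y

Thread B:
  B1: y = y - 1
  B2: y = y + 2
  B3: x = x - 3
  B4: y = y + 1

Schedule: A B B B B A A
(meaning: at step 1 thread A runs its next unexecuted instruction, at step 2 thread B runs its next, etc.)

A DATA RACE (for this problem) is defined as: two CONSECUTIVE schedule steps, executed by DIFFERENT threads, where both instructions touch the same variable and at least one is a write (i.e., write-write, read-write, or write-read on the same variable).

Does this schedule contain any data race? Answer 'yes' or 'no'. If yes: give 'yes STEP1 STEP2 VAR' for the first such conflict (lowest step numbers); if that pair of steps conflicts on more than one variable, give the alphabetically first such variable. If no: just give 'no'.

Answer: no

Derivation:
Steps 1,2: A(r=x,w=x) vs B(r=y,w=y). No conflict.
Steps 2,3: same thread (B). No race.
Steps 3,4: same thread (B). No race.
Steps 4,5: same thread (B). No race.
Steps 5,6: B(r=y,w=y) vs A(r=x,w=x). No conflict.
Steps 6,7: same thread (A). No race.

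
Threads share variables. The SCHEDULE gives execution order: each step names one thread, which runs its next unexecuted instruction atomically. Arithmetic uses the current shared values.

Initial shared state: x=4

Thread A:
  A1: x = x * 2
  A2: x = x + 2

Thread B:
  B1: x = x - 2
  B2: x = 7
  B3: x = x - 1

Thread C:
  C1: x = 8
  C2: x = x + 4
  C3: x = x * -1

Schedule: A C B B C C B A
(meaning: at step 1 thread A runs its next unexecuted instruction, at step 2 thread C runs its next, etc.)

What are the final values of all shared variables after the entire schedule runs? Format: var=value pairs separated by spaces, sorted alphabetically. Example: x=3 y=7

Answer: x=-10

Derivation:
Step 1: thread A executes A1 (x = x * 2). Shared: x=8. PCs: A@1 B@0 C@0
Step 2: thread C executes C1 (x = 8). Shared: x=8. PCs: A@1 B@0 C@1
Step 3: thread B executes B1 (x = x - 2). Shared: x=6. PCs: A@1 B@1 C@1
Step 4: thread B executes B2 (x = 7). Shared: x=7. PCs: A@1 B@2 C@1
Step 5: thread C executes C2 (x = x + 4). Shared: x=11. PCs: A@1 B@2 C@2
Step 6: thread C executes C3 (x = x * -1). Shared: x=-11. PCs: A@1 B@2 C@3
Step 7: thread B executes B3 (x = x - 1). Shared: x=-12. PCs: A@1 B@3 C@3
Step 8: thread A executes A2 (x = x + 2). Shared: x=-10. PCs: A@2 B@3 C@3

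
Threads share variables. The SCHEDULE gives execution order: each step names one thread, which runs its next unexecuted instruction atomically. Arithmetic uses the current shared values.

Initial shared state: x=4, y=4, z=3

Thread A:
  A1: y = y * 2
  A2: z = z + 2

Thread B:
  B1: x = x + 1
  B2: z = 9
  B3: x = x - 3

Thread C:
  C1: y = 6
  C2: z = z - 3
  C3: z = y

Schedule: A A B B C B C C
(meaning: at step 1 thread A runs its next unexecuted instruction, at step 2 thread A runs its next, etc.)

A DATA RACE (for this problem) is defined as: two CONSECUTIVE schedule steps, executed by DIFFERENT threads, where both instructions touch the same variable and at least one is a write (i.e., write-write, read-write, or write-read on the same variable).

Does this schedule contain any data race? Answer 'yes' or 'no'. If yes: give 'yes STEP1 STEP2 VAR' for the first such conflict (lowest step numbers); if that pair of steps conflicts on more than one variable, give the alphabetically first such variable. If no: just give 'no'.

Steps 1,2: same thread (A). No race.
Steps 2,3: A(r=z,w=z) vs B(r=x,w=x). No conflict.
Steps 3,4: same thread (B). No race.
Steps 4,5: B(r=-,w=z) vs C(r=-,w=y). No conflict.
Steps 5,6: C(r=-,w=y) vs B(r=x,w=x). No conflict.
Steps 6,7: B(r=x,w=x) vs C(r=z,w=z). No conflict.
Steps 7,8: same thread (C). No race.

Answer: no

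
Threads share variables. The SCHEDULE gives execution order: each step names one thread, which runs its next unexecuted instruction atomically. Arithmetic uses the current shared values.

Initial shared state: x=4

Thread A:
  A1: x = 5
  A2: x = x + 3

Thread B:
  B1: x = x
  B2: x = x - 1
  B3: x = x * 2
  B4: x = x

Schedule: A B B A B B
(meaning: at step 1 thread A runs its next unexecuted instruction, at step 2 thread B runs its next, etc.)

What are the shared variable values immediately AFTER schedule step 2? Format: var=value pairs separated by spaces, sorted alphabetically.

Step 1: thread A executes A1 (x = 5). Shared: x=5. PCs: A@1 B@0
Step 2: thread B executes B1 (x = x). Shared: x=5. PCs: A@1 B@1

Answer: x=5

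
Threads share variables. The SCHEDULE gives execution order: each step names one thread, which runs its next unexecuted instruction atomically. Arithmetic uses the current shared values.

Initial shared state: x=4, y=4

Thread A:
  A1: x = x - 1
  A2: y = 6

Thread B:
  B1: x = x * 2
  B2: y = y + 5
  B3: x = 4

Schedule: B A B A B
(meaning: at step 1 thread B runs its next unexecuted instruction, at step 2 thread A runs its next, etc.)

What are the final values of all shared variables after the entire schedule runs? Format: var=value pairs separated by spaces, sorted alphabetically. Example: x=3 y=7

Answer: x=4 y=6

Derivation:
Step 1: thread B executes B1 (x = x * 2). Shared: x=8 y=4. PCs: A@0 B@1
Step 2: thread A executes A1 (x = x - 1). Shared: x=7 y=4. PCs: A@1 B@1
Step 3: thread B executes B2 (y = y + 5). Shared: x=7 y=9. PCs: A@1 B@2
Step 4: thread A executes A2 (y = 6). Shared: x=7 y=6. PCs: A@2 B@2
Step 5: thread B executes B3 (x = 4). Shared: x=4 y=6. PCs: A@2 B@3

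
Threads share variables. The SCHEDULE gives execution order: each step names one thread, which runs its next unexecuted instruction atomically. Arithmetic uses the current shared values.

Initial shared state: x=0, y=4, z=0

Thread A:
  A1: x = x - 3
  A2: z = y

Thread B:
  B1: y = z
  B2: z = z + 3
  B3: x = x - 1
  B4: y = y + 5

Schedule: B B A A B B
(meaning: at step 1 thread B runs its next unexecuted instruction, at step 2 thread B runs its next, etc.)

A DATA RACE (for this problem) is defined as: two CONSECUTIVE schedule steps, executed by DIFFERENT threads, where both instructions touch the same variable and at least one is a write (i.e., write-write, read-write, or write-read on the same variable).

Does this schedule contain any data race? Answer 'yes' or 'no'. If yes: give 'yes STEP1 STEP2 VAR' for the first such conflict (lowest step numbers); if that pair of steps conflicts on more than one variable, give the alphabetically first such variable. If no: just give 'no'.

Answer: no

Derivation:
Steps 1,2: same thread (B). No race.
Steps 2,3: B(r=z,w=z) vs A(r=x,w=x). No conflict.
Steps 3,4: same thread (A). No race.
Steps 4,5: A(r=y,w=z) vs B(r=x,w=x). No conflict.
Steps 5,6: same thread (B). No race.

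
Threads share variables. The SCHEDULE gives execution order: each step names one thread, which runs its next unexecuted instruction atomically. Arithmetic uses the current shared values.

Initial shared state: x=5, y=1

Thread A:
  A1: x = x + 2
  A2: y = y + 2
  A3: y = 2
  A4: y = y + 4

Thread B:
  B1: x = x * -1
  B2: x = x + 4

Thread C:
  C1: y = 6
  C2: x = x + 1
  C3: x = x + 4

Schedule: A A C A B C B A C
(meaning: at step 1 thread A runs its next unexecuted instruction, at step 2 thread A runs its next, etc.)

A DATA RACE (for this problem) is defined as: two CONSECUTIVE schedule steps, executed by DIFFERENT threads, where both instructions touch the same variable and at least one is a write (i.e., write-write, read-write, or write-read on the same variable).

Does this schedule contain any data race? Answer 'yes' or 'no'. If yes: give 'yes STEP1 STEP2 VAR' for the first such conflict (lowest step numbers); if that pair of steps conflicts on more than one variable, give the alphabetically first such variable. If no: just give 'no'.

Steps 1,2: same thread (A). No race.
Steps 2,3: A(y = y + 2) vs C(y = 6). RACE on y (W-W).
Steps 3,4: C(y = 6) vs A(y = 2). RACE on y (W-W).
Steps 4,5: A(r=-,w=y) vs B(r=x,w=x). No conflict.
Steps 5,6: B(x = x * -1) vs C(x = x + 1). RACE on x (W-W).
Steps 6,7: C(x = x + 1) vs B(x = x + 4). RACE on x (W-W).
Steps 7,8: B(r=x,w=x) vs A(r=y,w=y). No conflict.
Steps 8,9: A(r=y,w=y) vs C(r=x,w=x). No conflict.
First conflict at steps 2,3.

Answer: yes 2 3 y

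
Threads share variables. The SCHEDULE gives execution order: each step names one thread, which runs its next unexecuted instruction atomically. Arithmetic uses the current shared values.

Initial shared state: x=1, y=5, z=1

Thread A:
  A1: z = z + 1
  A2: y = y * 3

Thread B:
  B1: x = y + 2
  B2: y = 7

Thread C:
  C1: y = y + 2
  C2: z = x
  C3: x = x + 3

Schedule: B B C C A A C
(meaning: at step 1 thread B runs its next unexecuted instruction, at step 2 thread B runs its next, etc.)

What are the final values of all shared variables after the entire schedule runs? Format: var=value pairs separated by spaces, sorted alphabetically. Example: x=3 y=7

Answer: x=10 y=27 z=8

Derivation:
Step 1: thread B executes B1 (x = y + 2). Shared: x=7 y=5 z=1. PCs: A@0 B@1 C@0
Step 2: thread B executes B2 (y = 7). Shared: x=7 y=7 z=1. PCs: A@0 B@2 C@0
Step 3: thread C executes C1 (y = y + 2). Shared: x=7 y=9 z=1. PCs: A@0 B@2 C@1
Step 4: thread C executes C2 (z = x). Shared: x=7 y=9 z=7. PCs: A@0 B@2 C@2
Step 5: thread A executes A1 (z = z + 1). Shared: x=7 y=9 z=8. PCs: A@1 B@2 C@2
Step 6: thread A executes A2 (y = y * 3). Shared: x=7 y=27 z=8. PCs: A@2 B@2 C@2
Step 7: thread C executes C3 (x = x + 3). Shared: x=10 y=27 z=8. PCs: A@2 B@2 C@3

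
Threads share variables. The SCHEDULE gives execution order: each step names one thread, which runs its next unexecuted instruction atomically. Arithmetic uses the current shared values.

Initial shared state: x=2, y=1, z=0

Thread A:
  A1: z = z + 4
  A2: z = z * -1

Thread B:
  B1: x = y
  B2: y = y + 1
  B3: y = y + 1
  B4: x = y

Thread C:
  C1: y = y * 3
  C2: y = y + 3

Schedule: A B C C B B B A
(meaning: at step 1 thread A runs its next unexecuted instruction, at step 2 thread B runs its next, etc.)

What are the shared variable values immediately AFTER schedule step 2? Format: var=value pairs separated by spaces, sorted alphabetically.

Answer: x=1 y=1 z=4

Derivation:
Step 1: thread A executes A1 (z = z + 4). Shared: x=2 y=1 z=4. PCs: A@1 B@0 C@0
Step 2: thread B executes B1 (x = y). Shared: x=1 y=1 z=4. PCs: A@1 B@1 C@0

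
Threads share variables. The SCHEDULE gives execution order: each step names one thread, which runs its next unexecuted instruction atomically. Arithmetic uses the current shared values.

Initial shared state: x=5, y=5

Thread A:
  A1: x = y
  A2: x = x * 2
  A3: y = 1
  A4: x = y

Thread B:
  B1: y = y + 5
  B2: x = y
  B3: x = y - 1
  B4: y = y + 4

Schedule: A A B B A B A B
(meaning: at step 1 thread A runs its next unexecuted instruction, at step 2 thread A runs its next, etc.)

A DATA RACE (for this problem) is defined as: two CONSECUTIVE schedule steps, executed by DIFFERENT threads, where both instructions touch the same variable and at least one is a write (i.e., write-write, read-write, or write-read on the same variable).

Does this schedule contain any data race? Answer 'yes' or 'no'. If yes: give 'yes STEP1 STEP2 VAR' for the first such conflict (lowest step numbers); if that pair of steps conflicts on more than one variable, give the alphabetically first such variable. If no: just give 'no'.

Answer: yes 4 5 y

Derivation:
Steps 1,2: same thread (A). No race.
Steps 2,3: A(r=x,w=x) vs B(r=y,w=y). No conflict.
Steps 3,4: same thread (B). No race.
Steps 4,5: B(x = y) vs A(y = 1). RACE on y (R-W).
Steps 5,6: A(y = 1) vs B(x = y - 1). RACE on y (W-R).
Steps 6,7: B(x = y - 1) vs A(x = y). RACE on x (W-W).
Steps 7,8: A(x = y) vs B(y = y + 4). RACE on y (R-W).
First conflict at steps 4,5.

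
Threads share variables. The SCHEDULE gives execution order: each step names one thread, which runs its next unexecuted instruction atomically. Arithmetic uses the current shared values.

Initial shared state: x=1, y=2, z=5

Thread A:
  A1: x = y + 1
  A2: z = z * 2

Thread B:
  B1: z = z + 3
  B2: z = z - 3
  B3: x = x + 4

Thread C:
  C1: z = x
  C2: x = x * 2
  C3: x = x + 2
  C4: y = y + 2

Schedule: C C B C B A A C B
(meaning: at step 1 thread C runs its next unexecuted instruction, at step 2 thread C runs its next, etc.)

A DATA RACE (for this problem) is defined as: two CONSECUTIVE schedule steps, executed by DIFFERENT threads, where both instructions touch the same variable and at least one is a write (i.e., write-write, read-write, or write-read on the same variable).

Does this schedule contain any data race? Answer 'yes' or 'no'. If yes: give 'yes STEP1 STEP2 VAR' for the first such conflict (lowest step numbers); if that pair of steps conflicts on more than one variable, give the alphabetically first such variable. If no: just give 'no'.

Steps 1,2: same thread (C). No race.
Steps 2,3: C(r=x,w=x) vs B(r=z,w=z). No conflict.
Steps 3,4: B(r=z,w=z) vs C(r=x,w=x). No conflict.
Steps 4,5: C(r=x,w=x) vs B(r=z,w=z). No conflict.
Steps 5,6: B(r=z,w=z) vs A(r=y,w=x). No conflict.
Steps 6,7: same thread (A). No race.
Steps 7,8: A(r=z,w=z) vs C(r=y,w=y). No conflict.
Steps 8,9: C(r=y,w=y) vs B(r=x,w=x). No conflict.

Answer: no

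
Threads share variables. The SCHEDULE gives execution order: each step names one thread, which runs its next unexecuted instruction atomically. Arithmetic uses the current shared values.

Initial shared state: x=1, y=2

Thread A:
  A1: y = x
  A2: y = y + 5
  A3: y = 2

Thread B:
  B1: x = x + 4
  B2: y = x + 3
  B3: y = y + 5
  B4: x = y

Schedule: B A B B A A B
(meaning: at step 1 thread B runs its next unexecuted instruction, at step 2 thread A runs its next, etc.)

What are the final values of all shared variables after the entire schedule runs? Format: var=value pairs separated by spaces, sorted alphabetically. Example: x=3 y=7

Step 1: thread B executes B1 (x = x + 4). Shared: x=5 y=2. PCs: A@0 B@1
Step 2: thread A executes A1 (y = x). Shared: x=5 y=5. PCs: A@1 B@1
Step 3: thread B executes B2 (y = x + 3). Shared: x=5 y=8. PCs: A@1 B@2
Step 4: thread B executes B3 (y = y + 5). Shared: x=5 y=13. PCs: A@1 B@3
Step 5: thread A executes A2 (y = y + 5). Shared: x=5 y=18. PCs: A@2 B@3
Step 6: thread A executes A3 (y = 2). Shared: x=5 y=2. PCs: A@3 B@3
Step 7: thread B executes B4 (x = y). Shared: x=2 y=2. PCs: A@3 B@4

Answer: x=2 y=2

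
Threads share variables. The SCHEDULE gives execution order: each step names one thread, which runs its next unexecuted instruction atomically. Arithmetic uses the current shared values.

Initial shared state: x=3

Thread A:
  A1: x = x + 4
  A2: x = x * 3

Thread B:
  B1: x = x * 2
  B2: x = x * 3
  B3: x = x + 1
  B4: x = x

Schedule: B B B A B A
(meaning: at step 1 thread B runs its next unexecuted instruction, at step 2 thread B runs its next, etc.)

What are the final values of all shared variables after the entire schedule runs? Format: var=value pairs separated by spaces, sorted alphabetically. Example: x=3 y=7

Step 1: thread B executes B1 (x = x * 2). Shared: x=6. PCs: A@0 B@1
Step 2: thread B executes B2 (x = x * 3). Shared: x=18. PCs: A@0 B@2
Step 3: thread B executes B3 (x = x + 1). Shared: x=19. PCs: A@0 B@3
Step 4: thread A executes A1 (x = x + 4). Shared: x=23. PCs: A@1 B@3
Step 5: thread B executes B4 (x = x). Shared: x=23. PCs: A@1 B@4
Step 6: thread A executes A2 (x = x * 3). Shared: x=69. PCs: A@2 B@4

Answer: x=69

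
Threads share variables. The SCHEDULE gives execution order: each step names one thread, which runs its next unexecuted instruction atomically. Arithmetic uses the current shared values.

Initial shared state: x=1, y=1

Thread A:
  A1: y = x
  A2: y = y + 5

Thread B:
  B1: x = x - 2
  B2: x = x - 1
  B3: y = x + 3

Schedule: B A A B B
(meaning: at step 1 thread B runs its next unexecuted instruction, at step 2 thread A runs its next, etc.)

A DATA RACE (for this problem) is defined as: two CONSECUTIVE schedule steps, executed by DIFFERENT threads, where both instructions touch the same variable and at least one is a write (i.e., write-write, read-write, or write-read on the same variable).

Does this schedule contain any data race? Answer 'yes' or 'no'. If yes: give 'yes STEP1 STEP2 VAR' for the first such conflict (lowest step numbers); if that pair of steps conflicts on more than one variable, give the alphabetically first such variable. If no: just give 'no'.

Steps 1,2: B(x = x - 2) vs A(y = x). RACE on x (W-R).
Steps 2,3: same thread (A). No race.
Steps 3,4: A(r=y,w=y) vs B(r=x,w=x). No conflict.
Steps 4,5: same thread (B). No race.
First conflict at steps 1,2.

Answer: yes 1 2 x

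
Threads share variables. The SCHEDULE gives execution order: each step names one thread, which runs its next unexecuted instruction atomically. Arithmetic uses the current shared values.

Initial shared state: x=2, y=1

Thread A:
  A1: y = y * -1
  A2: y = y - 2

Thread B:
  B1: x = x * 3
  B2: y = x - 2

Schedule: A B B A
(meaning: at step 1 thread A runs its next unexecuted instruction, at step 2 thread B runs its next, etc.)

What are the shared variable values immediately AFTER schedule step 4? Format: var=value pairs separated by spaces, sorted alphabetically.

Answer: x=6 y=2

Derivation:
Step 1: thread A executes A1 (y = y * -1). Shared: x=2 y=-1. PCs: A@1 B@0
Step 2: thread B executes B1 (x = x * 3). Shared: x=6 y=-1. PCs: A@1 B@1
Step 3: thread B executes B2 (y = x - 2). Shared: x=6 y=4. PCs: A@1 B@2
Step 4: thread A executes A2 (y = y - 2). Shared: x=6 y=2. PCs: A@2 B@2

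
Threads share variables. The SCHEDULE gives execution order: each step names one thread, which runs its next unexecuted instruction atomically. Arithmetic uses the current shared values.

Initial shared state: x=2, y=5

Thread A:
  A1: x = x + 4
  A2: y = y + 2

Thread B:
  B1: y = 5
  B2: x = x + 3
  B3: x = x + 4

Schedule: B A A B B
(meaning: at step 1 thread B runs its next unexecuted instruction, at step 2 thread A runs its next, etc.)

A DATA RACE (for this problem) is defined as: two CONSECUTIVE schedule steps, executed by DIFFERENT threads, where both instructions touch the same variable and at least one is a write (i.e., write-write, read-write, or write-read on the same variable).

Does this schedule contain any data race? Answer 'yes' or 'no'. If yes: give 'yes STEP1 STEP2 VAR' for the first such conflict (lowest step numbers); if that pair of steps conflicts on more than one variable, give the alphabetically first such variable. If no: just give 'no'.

Answer: no

Derivation:
Steps 1,2: B(r=-,w=y) vs A(r=x,w=x). No conflict.
Steps 2,3: same thread (A). No race.
Steps 3,4: A(r=y,w=y) vs B(r=x,w=x). No conflict.
Steps 4,5: same thread (B). No race.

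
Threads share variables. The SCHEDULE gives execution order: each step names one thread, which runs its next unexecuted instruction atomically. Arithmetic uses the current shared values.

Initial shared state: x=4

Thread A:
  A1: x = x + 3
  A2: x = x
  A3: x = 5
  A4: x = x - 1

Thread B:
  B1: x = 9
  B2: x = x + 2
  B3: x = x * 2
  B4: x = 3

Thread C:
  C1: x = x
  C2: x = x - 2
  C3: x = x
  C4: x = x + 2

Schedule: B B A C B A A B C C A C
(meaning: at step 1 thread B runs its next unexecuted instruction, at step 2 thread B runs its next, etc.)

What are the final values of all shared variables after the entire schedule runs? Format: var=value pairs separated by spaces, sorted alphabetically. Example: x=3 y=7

Step 1: thread B executes B1 (x = 9). Shared: x=9. PCs: A@0 B@1 C@0
Step 2: thread B executes B2 (x = x + 2). Shared: x=11. PCs: A@0 B@2 C@0
Step 3: thread A executes A1 (x = x + 3). Shared: x=14. PCs: A@1 B@2 C@0
Step 4: thread C executes C1 (x = x). Shared: x=14. PCs: A@1 B@2 C@1
Step 5: thread B executes B3 (x = x * 2). Shared: x=28. PCs: A@1 B@3 C@1
Step 6: thread A executes A2 (x = x). Shared: x=28. PCs: A@2 B@3 C@1
Step 7: thread A executes A3 (x = 5). Shared: x=5. PCs: A@3 B@3 C@1
Step 8: thread B executes B4 (x = 3). Shared: x=3. PCs: A@3 B@4 C@1
Step 9: thread C executes C2 (x = x - 2). Shared: x=1. PCs: A@3 B@4 C@2
Step 10: thread C executes C3 (x = x). Shared: x=1. PCs: A@3 B@4 C@3
Step 11: thread A executes A4 (x = x - 1). Shared: x=0. PCs: A@4 B@4 C@3
Step 12: thread C executes C4 (x = x + 2). Shared: x=2. PCs: A@4 B@4 C@4

Answer: x=2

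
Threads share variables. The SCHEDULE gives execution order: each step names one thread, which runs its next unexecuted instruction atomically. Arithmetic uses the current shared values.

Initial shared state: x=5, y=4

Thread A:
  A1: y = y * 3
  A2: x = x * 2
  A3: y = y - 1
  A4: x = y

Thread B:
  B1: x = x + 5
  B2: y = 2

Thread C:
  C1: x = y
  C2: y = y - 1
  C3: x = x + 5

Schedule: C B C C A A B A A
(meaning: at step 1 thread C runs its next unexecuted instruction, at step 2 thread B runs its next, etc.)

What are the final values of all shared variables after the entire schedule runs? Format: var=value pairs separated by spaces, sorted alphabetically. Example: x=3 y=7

Step 1: thread C executes C1 (x = y). Shared: x=4 y=4. PCs: A@0 B@0 C@1
Step 2: thread B executes B1 (x = x + 5). Shared: x=9 y=4. PCs: A@0 B@1 C@1
Step 3: thread C executes C2 (y = y - 1). Shared: x=9 y=3. PCs: A@0 B@1 C@2
Step 4: thread C executes C3 (x = x + 5). Shared: x=14 y=3. PCs: A@0 B@1 C@3
Step 5: thread A executes A1 (y = y * 3). Shared: x=14 y=9. PCs: A@1 B@1 C@3
Step 6: thread A executes A2 (x = x * 2). Shared: x=28 y=9. PCs: A@2 B@1 C@3
Step 7: thread B executes B2 (y = 2). Shared: x=28 y=2. PCs: A@2 B@2 C@3
Step 8: thread A executes A3 (y = y - 1). Shared: x=28 y=1. PCs: A@3 B@2 C@3
Step 9: thread A executes A4 (x = y). Shared: x=1 y=1. PCs: A@4 B@2 C@3

Answer: x=1 y=1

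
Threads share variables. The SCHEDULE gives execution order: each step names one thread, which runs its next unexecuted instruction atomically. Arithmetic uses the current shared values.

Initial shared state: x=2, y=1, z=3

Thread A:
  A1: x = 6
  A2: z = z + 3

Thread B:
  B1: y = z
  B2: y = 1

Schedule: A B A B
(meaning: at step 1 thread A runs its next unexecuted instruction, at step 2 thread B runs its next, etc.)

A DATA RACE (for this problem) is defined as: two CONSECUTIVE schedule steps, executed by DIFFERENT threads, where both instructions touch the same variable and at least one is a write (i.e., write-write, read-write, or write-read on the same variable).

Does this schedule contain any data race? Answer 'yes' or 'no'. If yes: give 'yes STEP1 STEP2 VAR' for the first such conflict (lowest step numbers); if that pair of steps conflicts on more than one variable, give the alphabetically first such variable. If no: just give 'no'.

Steps 1,2: A(r=-,w=x) vs B(r=z,w=y). No conflict.
Steps 2,3: B(y = z) vs A(z = z + 3). RACE on z (R-W).
Steps 3,4: A(r=z,w=z) vs B(r=-,w=y). No conflict.
First conflict at steps 2,3.

Answer: yes 2 3 z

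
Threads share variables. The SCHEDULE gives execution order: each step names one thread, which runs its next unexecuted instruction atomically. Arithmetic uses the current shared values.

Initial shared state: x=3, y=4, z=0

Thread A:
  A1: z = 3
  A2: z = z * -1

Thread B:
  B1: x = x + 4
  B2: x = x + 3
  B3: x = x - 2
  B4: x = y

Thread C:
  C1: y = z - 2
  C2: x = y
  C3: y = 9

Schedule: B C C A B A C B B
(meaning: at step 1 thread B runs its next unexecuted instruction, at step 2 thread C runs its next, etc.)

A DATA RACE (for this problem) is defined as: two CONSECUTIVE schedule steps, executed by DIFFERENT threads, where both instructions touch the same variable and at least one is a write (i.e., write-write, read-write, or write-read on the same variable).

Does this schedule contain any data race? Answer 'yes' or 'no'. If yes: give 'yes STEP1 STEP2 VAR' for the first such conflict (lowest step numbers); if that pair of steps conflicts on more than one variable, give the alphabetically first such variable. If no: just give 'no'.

Steps 1,2: B(r=x,w=x) vs C(r=z,w=y). No conflict.
Steps 2,3: same thread (C). No race.
Steps 3,4: C(r=y,w=x) vs A(r=-,w=z). No conflict.
Steps 4,5: A(r=-,w=z) vs B(r=x,w=x). No conflict.
Steps 5,6: B(r=x,w=x) vs A(r=z,w=z). No conflict.
Steps 6,7: A(r=z,w=z) vs C(r=-,w=y). No conflict.
Steps 7,8: C(r=-,w=y) vs B(r=x,w=x). No conflict.
Steps 8,9: same thread (B). No race.

Answer: no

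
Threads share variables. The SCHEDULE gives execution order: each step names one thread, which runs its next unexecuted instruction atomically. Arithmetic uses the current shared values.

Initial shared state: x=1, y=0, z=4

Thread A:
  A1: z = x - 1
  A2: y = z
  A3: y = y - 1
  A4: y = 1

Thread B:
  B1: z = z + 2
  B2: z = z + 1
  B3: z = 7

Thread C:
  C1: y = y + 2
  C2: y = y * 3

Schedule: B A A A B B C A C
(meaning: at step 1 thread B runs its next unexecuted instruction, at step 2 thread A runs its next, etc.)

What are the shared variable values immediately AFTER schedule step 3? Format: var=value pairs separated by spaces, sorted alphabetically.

Step 1: thread B executes B1 (z = z + 2). Shared: x=1 y=0 z=6. PCs: A@0 B@1 C@0
Step 2: thread A executes A1 (z = x - 1). Shared: x=1 y=0 z=0. PCs: A@1 B@1 C@0
Step 3: thread A executes A2 (y = z). Shared: x=1 y=0 z=0. PCs: A@2 B@1 C@0

Answer: x=1 y=0 z=0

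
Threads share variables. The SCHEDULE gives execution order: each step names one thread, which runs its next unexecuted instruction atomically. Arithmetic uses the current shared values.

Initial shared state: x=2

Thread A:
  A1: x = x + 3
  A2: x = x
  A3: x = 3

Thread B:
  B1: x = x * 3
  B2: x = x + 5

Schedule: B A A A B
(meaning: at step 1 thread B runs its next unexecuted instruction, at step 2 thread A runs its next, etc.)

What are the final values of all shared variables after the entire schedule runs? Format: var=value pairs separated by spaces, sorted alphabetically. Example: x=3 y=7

Answer: x=8

Derivation:
Step 1: thread B executes B1 (x = x * 3). Shared: x=6. PCs: A@0 B@1
Step 2: thread A executes A1 (x = x + 3). Shared: x=9. PCs: A@1 B@1
Step 3: thread A executes A2 (x = x). Shared: x=9. PCs: A@2 B@1
Step 4: thread A executes A3 (x = 3). Shared: x=3. PCs: A@3 B@1
Step 5: thread B executes B2 (x = x + 5). Shared: x=8. PCs: A@3 B@2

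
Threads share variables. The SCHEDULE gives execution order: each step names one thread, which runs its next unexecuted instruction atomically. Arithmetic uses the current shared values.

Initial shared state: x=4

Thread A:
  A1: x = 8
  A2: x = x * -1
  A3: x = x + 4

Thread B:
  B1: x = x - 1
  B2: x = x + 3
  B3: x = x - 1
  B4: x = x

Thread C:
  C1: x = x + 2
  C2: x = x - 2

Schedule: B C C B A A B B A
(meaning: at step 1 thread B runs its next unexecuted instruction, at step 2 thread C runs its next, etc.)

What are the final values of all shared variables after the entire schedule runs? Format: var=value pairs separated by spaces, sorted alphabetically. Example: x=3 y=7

Answer: x=-5

Derivation:
Step 1: thread B executes B1 (x = x - 1). Shared: x=3. PCs: A@0 B@1 C@0
Step 2: thread C executes C1 (x = x + 2). Shared: x=5. PCs: A@0 B@1 C@1
Step 3: thread C executes C2 (x = x - 2). Shared: x=3. PCs: A@0 B@1 C@2
Step 4: thread B executes B2 (x = x + 3). Shared: x=6. PCs: A@0 B@2 C@2
Step 5: thread A executes A1 (x = 8). Shared: x=8. PCs: A@1 B@2 C@2
Step 6: thread A executes A2 (x = x * -1). Shared: x=-8. PCs: A@2 B@2 C@2
Step 7: thread B executes B3 (x = x - 1). Shared: x=-9. PCs: A@2 B@3 C@2
Step 8: thread B executes B4 (x = x). Shared: x=-9. PCs: A@2 B@4 C@2
Step 9: thread A executes A3 (x = x + 4). Shared: x=-5. PCs: A@3 B@4 C@2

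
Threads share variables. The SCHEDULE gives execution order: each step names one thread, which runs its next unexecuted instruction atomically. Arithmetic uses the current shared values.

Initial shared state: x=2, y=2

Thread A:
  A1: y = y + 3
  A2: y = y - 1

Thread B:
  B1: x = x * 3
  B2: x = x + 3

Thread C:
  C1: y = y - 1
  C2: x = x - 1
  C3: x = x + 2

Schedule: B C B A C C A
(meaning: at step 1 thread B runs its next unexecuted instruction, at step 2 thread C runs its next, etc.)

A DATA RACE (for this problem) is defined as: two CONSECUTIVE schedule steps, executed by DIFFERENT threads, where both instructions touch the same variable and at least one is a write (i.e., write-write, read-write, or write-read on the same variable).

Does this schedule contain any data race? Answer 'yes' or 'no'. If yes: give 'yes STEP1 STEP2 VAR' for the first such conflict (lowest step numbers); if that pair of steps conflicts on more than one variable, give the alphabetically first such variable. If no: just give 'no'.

Steps 1,2: B(r=x,w=x) vs C(r=y,w=y). No conflict.
Steps 2,3: C(r=y,w=y) vs B(r=x,w=x). No conflict.
Steps 3,4: B(r=x,w=x) vs A(r=y,w=y). No conflict.
Steps 4,5: A(r=y,w=y) vs C(r=x,w=x). No conflict.
Steps 5,6: same thread (C). No race.
Steps 6,7: C(r=x,w=x) vs A(r=y,w=y). No conflict.

Answer: no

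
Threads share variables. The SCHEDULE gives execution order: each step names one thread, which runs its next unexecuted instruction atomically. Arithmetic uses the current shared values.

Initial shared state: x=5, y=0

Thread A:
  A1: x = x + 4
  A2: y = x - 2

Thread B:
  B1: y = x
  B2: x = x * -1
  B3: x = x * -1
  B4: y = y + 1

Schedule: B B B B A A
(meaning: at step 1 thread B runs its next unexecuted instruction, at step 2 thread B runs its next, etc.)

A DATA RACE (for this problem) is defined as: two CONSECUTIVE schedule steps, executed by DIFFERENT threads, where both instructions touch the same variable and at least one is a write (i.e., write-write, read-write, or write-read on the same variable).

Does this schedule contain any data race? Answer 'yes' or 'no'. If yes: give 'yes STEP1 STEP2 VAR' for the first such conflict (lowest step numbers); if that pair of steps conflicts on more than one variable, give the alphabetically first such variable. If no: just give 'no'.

Answer: no

Derivation:
Steps 1,2: same thread (B). No race.
Steps 2,3: same thread (B). No race.
Steps 3,4: same thread (B). No race.
Steps 4,5: B(r=y,w=y) vs A(r=x,w=x). No conflict.
Steps 5,6: same thread (A). No race.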